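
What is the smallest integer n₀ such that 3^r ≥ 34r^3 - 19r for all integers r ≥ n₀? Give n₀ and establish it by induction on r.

n₀ = 10

At r = 9: 19683 < 24615, so the inequality fails and n₀ ≥ 10. We prove 3^r ≥ 34r^3 - 19r for all r ≥ 10.
Base step (r = 10): 3^r = 59049 and 34r^3 - 19r = 33810, so 59049 ≥ 33810.
Suppose the result is true for r = p, so 3^p ≥ 34p^3 - 19p.
Then 3^(p + 1) = 3·(3^p) ≥ 3·(34p^3 - 19p).
Also, for p ≥ 10 we have 3·(34p^3 - 19p) ≥ 34(p+1)^3 - 19(p+1), since 3·(34p^3 - 19p) − (34(p+1)^3 - 19(p+1)) = 68p^3 - 102p^2 - 140p - 15, which is nonnegative for all p ≥ 10.
Combining, 3^(p + 1) ≥ 34(p+1)^3 - 19(p+1).
This completes the induction.
Hence the smallest such n₀ is 10.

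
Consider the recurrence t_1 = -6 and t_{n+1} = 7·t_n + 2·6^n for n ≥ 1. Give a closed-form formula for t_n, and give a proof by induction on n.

Computing the first terms: t_1 = -6, t_2 = -30, t_3 = -138. This suggests t_n = -2·6^n + 6·7^(n - 1).
Base case (n = 1): the formula gives -6 = -6 = t_1.
Inductive step: assume the claim holds for n = k, so t_k = -2·6^k + 6·7^(k - 1).
Then t_{k+1} = 7·t_k + 2·6^k = 7·(-2·6^k + 6·7^(k - 1)) + 2·6^k = -2·6^(k + 1) + 6·7^k = -2·6^(k+1) + 6·7^((k+1) - 1),
which is the claimed formula at n = k+1.
This completes the induction.

t_n = -2·6^n + 6·7^(n - 1)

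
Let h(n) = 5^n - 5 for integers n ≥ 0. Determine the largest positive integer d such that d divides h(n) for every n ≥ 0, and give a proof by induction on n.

d = 4

Computing the first values: h(0) = -4 and h(1) = 0; gcd(-4, 0) = 4, so d ≤ 4.
We prove 4 | 5^n - 5 for all n ≥ 0 by induction on n.
For the base case n = 0: h(0) = -4 = 4·(-1), so 4 | h(0).
Inductive step: assume the claim holds for n = p, i.e. 4 | h(p). Then
h(p+1) = 5^(p+1) - 5 = 5·(5^p - 5) + 20 = 5·h(p) + 20. The first term is divisible by 4 by the inductive hypothesis, and 20 is divisible by 4. Hence 4 | h(p+1).
This completes the induction.
Therefore the largest such d is 4.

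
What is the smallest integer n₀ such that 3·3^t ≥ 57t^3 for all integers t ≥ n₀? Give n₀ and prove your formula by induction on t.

At t = 8: 19683 < 29184, so the inequality fails and n₀ ≥ 9. We prove 3·3^t ≥ 57t^3 for all t ≥ 9.
Base case (t = 9): 3·3^t = 59049 and 57t^3 = 41553, so 59049 ≥ 41553.
Suppose the result is true for t = m, so 3·3^m ≥ 57m^3.
Then 3·3^(m + 1) = 3·(3·3^m) ≥ 3·(57m^3).
Also, for m ≥ 9 we have 3·(57m^3) ≥ 57(m+1)^3, since 3 ≥ (1 + 1/m)^3 for all m ≥ 9.
Combining, 3·3^(m + 1) ≥ 57(m+1)^3.
By induction, the statement is established for all t ≥ 9.
Hence the smallest such n₀ is 9.

n₀ = 9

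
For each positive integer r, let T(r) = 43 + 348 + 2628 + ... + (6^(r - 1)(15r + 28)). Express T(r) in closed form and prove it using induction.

We claim T(r) = 6^r(3r + 5) - 5 for all r ≥ 1.
Base case (r = 1): T(1) = 43, and the closed form gives 43. They agree.
Suppose the result is true for r = k, so T(k) = 6^k(3k + 5) - 5.
Then T(k+1) = T(k) + (6^k(15k + 43)) = (6^k(3k + 5) - 5) + (6^k(15k + 43)).
Simplifying, T(k+1) = 18·6^k·k + 48·6^k - 5 = 6^(k+1)(3(k+1) + 5) - 5,
which is the closed form with r = k+1.
By the principle of mathematical induction, the result holds for all r ≥ 1.

T(r) = 6^r(3r + 5) - 5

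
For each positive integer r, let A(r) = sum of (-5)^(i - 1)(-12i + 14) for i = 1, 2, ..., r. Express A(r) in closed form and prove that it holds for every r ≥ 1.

A(r) = 2(-5)^r(r - 1) + 2

We claim A(r) = 2(-5)^r(r - 1) + 2 for all r ≥ 1.
When r = 1: A(1) = 2, and the closed form gives 2. They agree.
Suppose the result is true for r = i, so A(i) = 2(-5)^i(i - 1) + 2.
Then A(i+1) = A(i) + ((-5)^i(-12i + 2)) = (2(-5)^i(i - 1) + 2) + ((-5)^i(-12i + 2)).
Simplifying, A(i+1) = -10(-5)^i·i + 2 = 2(-5)^(i+1)((i+1) - 1) + 2,
which is the closed form with r = i+1.
Hence, by induction on r, the claim holds for every r ≥ 1.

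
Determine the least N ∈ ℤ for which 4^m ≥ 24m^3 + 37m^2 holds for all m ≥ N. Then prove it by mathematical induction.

At m = 6: 4096 < 6516, so the inequality fails and N ≥ 7. We prove 4^m ≥ 24m^3 + 37m^2 for all m ≥ 7.
For the base case m = 7: 4^m = 16384 and 24m^3 + 37m^2 = 10045, so 16384 ≥ 10045.
Suppose the result is true for m = k, so 4^k ≥ 24k^3 + 37k^2.
Then 4^(k + 1) = 4·(4^k) ≥ 4·(24k^3 + 37k^2).
Also, for k ≥ 7 we have 4·(24k^3 + 37k^2) ≥ 24(k+1)^3 + 37(k+1)^2, since 4·(24k^3 + 37k^2) − (24(k+1)^3 + 37(k+1)^2) = 72k^3 + 39k^2 - 146k - 61, which is nonnegative for all k ≥ 7.
Combining, 4^(k + 1) ≥ 24(k+1)^3 + 37(k+1)^2.
By induction, the statement is established for all m ≥ 7.
Hence the smallest such N is 7.

N = 7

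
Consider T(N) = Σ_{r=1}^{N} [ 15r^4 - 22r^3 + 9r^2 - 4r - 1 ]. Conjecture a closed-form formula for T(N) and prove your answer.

We claim T(N) = N(3N^4 + 2N^3 - 3N^2 - 3N - 2) for all N ≥ 1.
When N = 1: T(1) = -3, and the closed form gives -3. They agree.
For the inductive step, assume it holds for an arbitrary r ≥ 1, so T(r) = r(3r^4 + 2r^3 - 3r^2 - 3r - 2).
Then T(r+1) = T(r) + (15r^4 + 38r^3 + 33r^2 + 8r - 3) = (r(3r^4 + 2r^3 - 3r^2 - 3r - 2)) + (15r^4 + 38r^3 + 33r^2 + 8r - 3).
Simplifying, T(r+1) = (r + 1)(3r^4 + 14r^3 + 21r^2 + 9r - 3) = (r+1)(3(r+1)^4 + 2(r+1)^3 - 3(r+1)^2 - 3(r+1) - 2),
which is the closed form with N = r+1.
By induction, the statement is established for all N ≥ 1.

T(N) = N(3N^4 + 2N^3 - 3N^2 - 3N - 2)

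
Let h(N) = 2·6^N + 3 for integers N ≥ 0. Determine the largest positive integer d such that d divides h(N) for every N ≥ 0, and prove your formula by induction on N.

d = 5

Computing the first values: h(0) = 5 and h(1) = 15; gcd(5, 15) = 5, so d ≤ 5.
We prove 5 | 2·6^N + 3 for all N ≥ 0 by induction on N.
Base step (N = 0): h(0) = 5 = 5·(1), so 5 | h(0).
Inductive step: suppose the statement holds for some j ≥ 0, i.e. 5 | h(j). Then
h(j+1) = 2·6^(j+1) + 3 = 6·(2·6^j + 3) - 15 = 6·h(j) - 15. The first term is divisible by 5 by the inductive hypothesis, and -15 is divisible by 5. Hence 5 | h(j+1).
This completes the induction.
Therefore the largest such d is 5.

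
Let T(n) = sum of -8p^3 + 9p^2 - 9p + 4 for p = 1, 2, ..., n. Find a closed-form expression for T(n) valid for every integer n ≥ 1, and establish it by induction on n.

T(n) = -n(2n^3 + n^2 + 2n - 1)

We claim T(n) = -n(2n^3 + n^2 + 2n - 1) for all n ≥ 1.
For the base case n = 1: T(1) = -4, and the closed form gives -4. They agree.
For the inductive step, assume it holds for an arbitrary p ≥ 1, so T(p) = p(-2p^3 - p^2 - 2p + 1).
Then T(p+1) = T(p) + (-8p^3 - 15p^2 - 15p - 4) = (p(-2p^3 - p^2 - 2p + 1)) + (-8p^3 - 15p^2 - 15p - 4).
Simplifying, T(p+1) = -(p + 1)(2p^3 + 7p^2 + 10p + 4) = -(p+1)(2(p+1)^3 + (p+1)^2 + 2(p+1) - 1),
which is the closed form with n = p+1.
This completes the induction.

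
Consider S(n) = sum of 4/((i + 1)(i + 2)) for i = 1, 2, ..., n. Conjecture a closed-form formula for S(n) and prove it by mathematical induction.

S(n) = 2n/(n + 2)

We claim S(n) = 2n/(n + 2) for all n ≥ 1.
Base step (n = 1): S(1) = 2/3, and the closed form gives 2/3. They agree.
For the inductive step, assume it holds for an arbitrary i ≥ 1, so S(i) = 2i/(i + 2).
Then S(i+1) = S(i) + (4/((i + 2)(i + 3))) = (2i/(i + 2)) + (4/((i + 2)(i + 3))).
Simplifying, S(i+1) = 2(i + 1)/(i + 3) = 2(i+1)/((i+1) + 2),
which is the closed form with n = i+1.
By the principle of mathematical induction, the result holds for all n ≥ 1.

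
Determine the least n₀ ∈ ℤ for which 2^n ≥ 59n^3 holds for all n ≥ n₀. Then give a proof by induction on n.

n₀ = 19

At n = 18: 262144 < 344088, so the inequality fails and n₀ ≥ 19. We prove 2^n ≥ 59n^3 for all n ≥ 19.
When n = 19: 2^n = 524288 and 59n^3 = 404681, so 524288 ≥ 404681.
Suppose the result is true for n = j, so 2^j ≥ 59j^3.
Then 2^(j + 1) = 2·(2^j) ≥ 2·(59j^3).
Also, for j ≥ 19 we have 2·(59j^3) ≥ 59(j+1)^3, since 2 ≥ (1 + 1/j)^3 for all j ≥ 19.
Combining, 2^(j + 1) ≥ 59(j+1)^3.
Hence, by induction on n, the claim holds for every n ≥ 19.
Hence the smallest such n₀ is 19.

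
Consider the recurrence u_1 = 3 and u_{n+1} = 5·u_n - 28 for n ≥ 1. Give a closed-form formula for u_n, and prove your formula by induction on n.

Computing the first terms: u_1 = 3, u_2 = -13, u_3 = -93. This suggests u_n = -4·5^(n - 1) + 7.
For the base case n = 1: the formula gives 3 = 3 = u_1.
For the inductive step, assume it holds for an arbitrary i ≥ 1, so u_i = -4·5^(i - 1) + 7.
Then u_{i+1} = 5·u_i - 28 = 5·(-4·5^(i - 1) + 7) - 28 = -4·5^i + 7 = -4·5^((i+1) - 1) + 7,
which is the claimed formula at n = i+1.
By the principle of mathematical induction, the result holds for all n ≥ 1.

u_n = -4·5^(n - 1) + 7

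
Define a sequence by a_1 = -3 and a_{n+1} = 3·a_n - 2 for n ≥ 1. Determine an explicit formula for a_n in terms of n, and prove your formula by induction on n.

Computing the first terms: a_1 = -3, a_2 = -11, a_3 = -35. This suggests a_n = -4·3^(n - 1) + 1.
For the base case n = 1: the formula gives -3 = -3 = a_1.
Inductive step: assume the claim holds for n = i, so a_i = -4·3^(i - 1) + 1.
Then a_{i+1} = 3·a_i - 2 = 3·(-4·3^(i - 1) + 1) - 2 = -4·3^i + 1 = -4·3^((i+1) - 1) + 1,
which is the claimed formula at n = i+1.
This completes the induction.

a_n = -4·3^(n - 1) + 1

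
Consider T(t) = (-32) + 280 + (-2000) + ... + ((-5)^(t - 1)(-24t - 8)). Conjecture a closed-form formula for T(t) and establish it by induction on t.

We claim T(t) = 2(-5)^t(2t + 1) - 2 for all t ≥ 1.
For the base case t = 1: T(1) = -32, and the closed form gives -32. They agree.
For the inductive step, assume it holds for an arbitrary p ≥ 1, so T(p) = 2(-5)^p(2p + 1) - 2.
Then T(p+1) = T(p) + ((-5)^p(-24p - 32)) = (2(-5)^p(2p + 1) - 2) + ((-5)^p(-24p - 32)).
Simplifying, T(p+1) = -20(-5)^p·p - 30(-5)^p - 2 = 2(-5)^(p+1)(2(p+1) + 1) - 2,
which is the closed form with t = p+1.
By induction, the statement is established for all t ≥ 1.

T(t) = 2(-5)^t(2t + 1) - 2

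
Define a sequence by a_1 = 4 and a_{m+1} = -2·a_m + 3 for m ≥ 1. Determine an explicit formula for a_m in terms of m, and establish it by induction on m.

a_m = 3(-2)^(m - 1) + 1

Computing the first terms: a_1 = 4, a_2 = -5, a_3 = 13. This suggests a_m = 3(-2)^(m - 1) + 1.
Base step (m = 1): the formula gives 4 = 4 = a_1.
Inductive step: suppose the statement holds for some j ≥ 1, so a_j = 3(-2)^(j - 1) + 1.
Then a_{j+1} = -2·a_j + 3 = -2·(3(-2)^(j - 1) + 1) + 3 = 3(-2)^j + 1 = 3(-2)^((j+1) - 1) + 1,
which is the claimed formula at m = j+1.
This completes the induction.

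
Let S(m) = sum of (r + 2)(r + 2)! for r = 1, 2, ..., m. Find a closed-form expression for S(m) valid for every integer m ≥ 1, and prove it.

S(m) = (m + 3)! - 6

We claim S(m) = (m + 3)! - 6 for all m ≥ 1.
When m = 1: S(1) = 18, and the closed form gives 18. They agree.
Inductive step: assume the claim holds for m = r, so S(r) = (r + 3)! - 6.
Then S(r+1) = S(r) + ((r + 3)(r + 3)!) = ((r + 3)! - 6) + ((r + 3)(r + 3)!).
Simplifying, S(r+1) = ((r+1) + 3)! - 6,
which is the closed form with m = r+1.
By induction, the statement is established for all m ≥ 1.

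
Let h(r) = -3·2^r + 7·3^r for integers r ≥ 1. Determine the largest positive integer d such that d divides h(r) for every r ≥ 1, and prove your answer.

d = 3

Computing the first values: h(1) = 15 and h(2) = 51; gcd(15, 51) = 3, so d ≤ 3.
We prove 3 | -3·2^r + 7·3^r for all r ≥ 1 by induction on r.
For the base case r = 1: h(1) = 15 = 3·(5), so 3 | h(1).
Inductive step: suppose the statement holds for some i ≥ 1, i.e. 3 | h(i). Then
h(i+1) − 3·h(i) = (-3·2^(i+1) + 7·3^(i+1)) − 3·(-3·2^i + 7·3^i) = (-3)·2^i·(2 − 3) = (3)·2^i. Since 3 | h(i) by the inductive hypothesis, 3 | 3·h(i); and 3 | 3 since 3 = 3·1. Therefore 3 | h(i+1).
By induction, the statement is established for all r ≥ 1.
Therefore the largest such d is 3.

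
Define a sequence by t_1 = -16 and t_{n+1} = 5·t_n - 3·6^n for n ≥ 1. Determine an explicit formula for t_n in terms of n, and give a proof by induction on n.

Computing the first terms: t_1 = -16, t_2 = -98, t_3 = -598. This suggests t_n = 2·5^(n - 1) - 3·6^n.
Base case (n = 1): the formula gives -16 = -16 = t_1.
Inductive step: suppose the statement holds for some m ≥ 1, so t_m = 2·5^(m - 1) - 3·6^m.
Then t_{m+1} = 5·t_m - 3·6^m = 5·(2·5^(m - 1) - 3·6^m) - 3·6^m = 2·5^m - 3·6^(m + 1) = 2·5^((m+1) - 1) - 3·6^(m+1),
which is the claimed formula at n = m+1.
By induction, the statement is established for all n ≥ 1.

t_n = 2·5^(n - 1) - 3·6^n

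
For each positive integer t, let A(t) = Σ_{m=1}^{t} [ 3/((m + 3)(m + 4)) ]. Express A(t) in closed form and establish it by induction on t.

A(t) = 3t/(4(t + 4))

We claim A(t) = 3t/(4(t + 4)) for all t ≥ 1.
When t = 1: A(1) = 3/20, and the closed form gives 3/20. They agree.
Inductive step: suppose the statement holds for some m ≥ 1, so A(m) = 3m/(4(m + 4)).
Then A(m+1) = A(m) + (3/((m + 4)(m + 5))) = (3m/(4(m + 4))) + (3/((m + 4)(m + 5))).
Simplifying, A(m+1) = 3(m + 1)/(4(m + 5)) = 3(m+1)/(4((m+1) + 4)),
which is the closed form with t = m+1.
This completes the induction.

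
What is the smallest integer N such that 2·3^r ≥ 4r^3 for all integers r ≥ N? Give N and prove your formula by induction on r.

N = 6

At r = 5: 486 < 500, so the inequality fails and N ≥ 6. We prove 2·3^r ≥ 4r^3 for all r ≥ 6.
For the base case r = 6: 2·3^r = 1458 and 4r^3 = 864, so 1458 ≥ 864.
Suppose the result is true for r = k, so 2·3^k ≥ 4k^3.
Then 2·3^(k + 1) = 3·(2·3^k) ≥ 3·(4k^3).
Also, for k ≥ 6 we have 3·(4k^3) ≥ 4(k+1)^3, since 3 ≥ (1 + 1/k)^3 for all k ≥ 6.
Combining, 2·3^(k + 1) ≥ 4(k+1)^3.
By the principle of mathematical induction, the result holds for all r ≥ 6.
Hence the smallest such N is 6.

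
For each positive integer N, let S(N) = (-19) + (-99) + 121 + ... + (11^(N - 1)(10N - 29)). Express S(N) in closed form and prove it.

S(N) = 11^N(N - 3) + 3

We claim S(N) = 11^N(N - 3) + 3 for all N ≥ 1.
When N = 1: S(1) = -19, and the closed form gives -19. They agree.
Suppose the result is true for N = p, so S(p) = 11^p(p - 3) + 3.
Then S(p+1) = S(p) + (11^p(10p - 19)) = (11^p(p - 3) + 3) + (11^p(10p - 19)).
Simplifying, S(p+1) = 11·11^p·p - 22·11^p + 3 = 11^(p+1)((p+1) - 3) + 3,
which is the closed form with N = p+1.
By the principle of mathematical induction, the result holds for all N ≥ 1.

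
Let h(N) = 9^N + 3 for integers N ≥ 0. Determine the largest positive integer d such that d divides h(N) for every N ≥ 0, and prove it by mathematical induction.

d = 4

Computing the first values: h(0) = 4 and h(1) = 12; gcd(4, 12) = 4, so d ≤ 4.
We prove 4 | 9^N + 3 for all N ≥ 0 by induction on N.
Base case (N = 0): h(0) = 4 = 4·(1), so 4 | h(0).
Suppose the result is true for N = p, i.e. 4 | h(p). Then
h(p+1) = 9^(p+1) + 3 = 9·(9^p + 3) - 24 = 9·h(p) - 24. The first term is divisible by 4 by the inductive hypothesis, and -24 is divisible by 4. Hence 4 | h(p+1).
Hence, by induction on N, the claim holds for every N ≥ 0.
Therefore the largest such d is 4.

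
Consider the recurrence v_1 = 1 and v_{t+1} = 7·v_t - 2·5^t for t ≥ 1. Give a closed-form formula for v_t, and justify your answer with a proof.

v_t = 5^t - 4·7^(t - 1)

Computing the first terms: v_1 = 1, v_2 = -3, v_3 = -71. This suggests v_t = 5^t - 4·7^(t - 1).
Base case (t = 1): the formula gives 1 = 1 = v_1.
Inductive step: assume the claim holds for t = r, so v_r = 5^r - 4·7^(r - 1).
Then v_{r+1} = 7·v_r - 2·5^r = 7·(5^r - 4·7^(r - 1)) - 2·5^r = 5^(r + 1) - 4·7^r = 5^(r+1) - 4·7^((r+1) - 1),
which is the claimed formula at t = r+1.
This completes the induction.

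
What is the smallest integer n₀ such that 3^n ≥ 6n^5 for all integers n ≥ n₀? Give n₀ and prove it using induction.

n₀ = 14

At n = 13: 1594323 < 2227758, so the inequality fails and n₀ ≥ 14. We prove 3^n ≥ 6n^5 for all n ≥ 14.
Base step (n = 14): 3^n = 4782969 and 6n^5 = 3226944, so 4782969 ≥ 3226944.
For the inductive step, assume it holds for an arbitrary j ≥ 14, so 3^j ≥ 6j^5.
Then 3^(j + 1) = 3·(3^j) ≥ 3·(6j^5).
Also, for j ≥ 14 we have 3·(6j^5) ≥ 6(j+1)^5, since 3 ≥ (1 + 1/j)^5 for all j ≥ 14.
Combining, 3^(j + 1) ≥ 6(j+1)^5.
By induction, the statement is established for all n ≥ 14.
Hence the smallest such n₀ is 14.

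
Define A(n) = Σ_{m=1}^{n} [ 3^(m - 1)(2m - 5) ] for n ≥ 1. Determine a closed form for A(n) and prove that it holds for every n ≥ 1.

A(n) = 3^n(n - 3) + 3

We claim A(n) = 3^n(n - 3) + 3 for all n ≥ 1.
When n = 1: A(1) = -3, and the closed form gives -3. They agree.
Suppose the result is true for n = m, so A(m) = 3^m(m - 3) + 3.
Then A(m+1) = A(m) + (3^m(2m - 3)) = (3^m(m - 3) + 3) + (3^m(2m - 3)).
Simplifying, A(m+1) = 3·3^m·m - 6·3^m + 3 = 3^(m+1)((m+1) - 3) + 3,
which is the closed form with n = m+1.
By the principle of mathematical induction, the result holds for all n ≥ 1.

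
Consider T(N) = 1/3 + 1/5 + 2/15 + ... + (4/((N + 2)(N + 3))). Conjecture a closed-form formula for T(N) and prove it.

We claim T(N) = 4N/(3(N + 3)) for all N ≥ 1.
Base step (N = 1): T(1) = 1/3, and the closed form gives 1/3. They agree.
Inductive step: assume the claim holds for N = k, so T(k) = 4k/(3(k + 3)).
Then T(k+1) = T(k) + (4/((k + 3)(k + 4))) = (4k/(3(k + 3))) + (4/((k + 3)(k + 4))).
Simplifying, T(k+1) = 4(k + 1)/(3(k + 4)) = 4(k+1)/(3((k+1) + 3)),
which is the closed form with N = k+1.
This completes the induction.

T(N) = 4N/(3(N + 3))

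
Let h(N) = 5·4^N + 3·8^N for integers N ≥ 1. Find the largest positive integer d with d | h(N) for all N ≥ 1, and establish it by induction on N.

Computing the first values: h(1) = 44 and h(2) = 272; gcd(44, 272) = 4, so d ≤ 4.
We prove 4 | 5·4^N + 3·8^N for all N ≥ 1 by induction on N.
Base step (N = 1): h(1) = 44 = 4·(11), so 4 | h(1).
Inductive step: suppose the statement holds for some j ≥ 1, i.e. 4 | h(j). Then
h(j+1) − 8·h(j) = (5·4^(j+1) + 3·8^(j+1)) − 8·(5·4^j + 3·8^j) = (5)·4^j·(4 − 8) = (-20)·4^j. Since 4 | h(j) by the inductive hypothesis, 4 | 8·h(j); and 4 | -20 since -20 = 4·-5. Therefore 4 | h(j+1).
Hence, by induction on N, the claim holds for every N ≥ 1.
Therefore the largest such d is 4.

d = 4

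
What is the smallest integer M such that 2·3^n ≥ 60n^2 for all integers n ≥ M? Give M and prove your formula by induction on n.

At n = 6: 1458 < 2160, so the inequality fails and M ≥ 7. We prove 2·3^n ≥ 60n^2 for all n ≥ 7.
When n = 7: 2·3^n = 4374 and 60n^2 = 2940, so 4374 ≥ 2940.
Suppose the result is true for n = i, so 2·3^i ≥ 60i^2.
Then 2·3^(i + 1) = 3·(2·3^i) ≥ 3·(60i^2).
Also, for i ≥ 7 we have 3·(60i^2) ≥ 60(i+1)^2, since 3 ≥ (1 + 1/i)^2 for all i ≥ 7.
Combining, 2·3^(i + 1) ≥ 60(i+1)^2.
This completes the induction.
Hence the smallest such M is 7.

M = 7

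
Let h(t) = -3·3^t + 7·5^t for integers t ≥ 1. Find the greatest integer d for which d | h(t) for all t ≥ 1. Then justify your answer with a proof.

d = 2

Computing the first values: h(1) = 26 and h(2) = 148; gcd(26, 148) = 2, so d ≤ 2.
We prove 2 | -3·3^t + 7·5^t for all t ≥ 1 by induction on t.
When t = 1: h(1) = 26 = 2·(13), so 2 | h(1).
For the inductive step, assume it holds for an arbitrary i ≥ 1, i.e. 2 | h(i). Then
h(i+1) − 5·h(i) = (-3·3^(i+1) + 7·5^(i+1)) − 5·(-3·3^i + 7·5^i) = (-3)·3^i·(3 − 5) = (6)·3^i. Since 2 | h(i) by the inductive hypothesis, 2 | 5·h(i); and 2 | 6 since 6 = 2·3. Therefore 2 | h(i+1).
Hence, by induction on t, the claim holds for every t ≥ 1.
Therefore the largest such d is 2.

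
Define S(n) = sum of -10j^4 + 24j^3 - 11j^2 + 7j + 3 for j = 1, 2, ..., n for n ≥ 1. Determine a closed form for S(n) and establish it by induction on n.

S(n) = -n(2n^4 - n^3 - 5n^2 - 4n - 5)

We claim S(n) = -n(2n^4 - n^3 - 5n^2 - 4n - 5) for all n ≥ 1.
For the base case n = 1: S(1) = 13, and the closed form gives 13. They agree.
Inductive step: assume the claim holds for n = j, so S(j) = j(-2j^4 + j^3 + 5j^2 + 4j + 5).
Then S(j+1) = S(j) + (-10j^4 - 16j^3 + j^2 + 17j + 13) = (j(-2j^4 + j^3 + 5j^2 + 4j + 5)) + (-10j^4 - 16j^3 + j^2 + 17j + 13).
Simplifying, S(j+1) = -(j + 1)(2j^4 + 7j^3 + 4j^2 - 9j - 13) = -(j+1)(2(j+1)^4 - (j+1)^3 - 5(j+1)^2 - 4(j+1) - 5),
which is the closed form with n = j+1.
Hence, by induction on n, the claim holds for every n ≥ 1.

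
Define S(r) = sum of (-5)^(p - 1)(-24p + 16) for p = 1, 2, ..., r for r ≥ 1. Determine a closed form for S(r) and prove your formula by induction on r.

We claim S(r) = 2(-5)^r(2r - 1) + 2 for all r ≥ 1.
When r = 1: S(1) = -8, and the closed form gives -8. They agree.
Inductive step: assume the claim holds for r = p, so S(p) = 2(-5)^p(2p - 1) + 2.
Then S(p+1) = S(p) + ((-5)^p(-24p - 8)) = (2(-5)^p(2p - 1) + 2) + ((-5)^p(-24p - 8)).
Simplifying, S(p+1) = -20(-5)^p·p - 10(-5)^p + 2 = 2(-5)^(p+1)(2(p+1) - 1) + 2,
which is the closed form with r = p+1.
By the principle of mathematical induction, the result holds for all r ≥ 1.

S(r) = 2(-5)^r(2r - 1) + 2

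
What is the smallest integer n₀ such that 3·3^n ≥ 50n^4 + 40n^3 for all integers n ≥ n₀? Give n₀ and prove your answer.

At n = 11: 531441 < 785290, so the inequality fails and n₀ ≥ 12. We prove 3·3^n ≥ 50n^4 + 40n^3 for all n ≥ 12.
Base case (n = 12): 3·3^n = 1594323 and 50n^4 + 40n^3 = 1105920, so 1594323 ≥ 1105920.
Inductive step: assume the claim holds for n = j, so 3·3^j ≥ 50j^4 + 40j^3.
Then 3·3^(j + 1) = 3·(3·3^j) ≥ 3·(50j^4 + 40j^3).
Also, for j ≥ 12 we have 3·(50j^4 + 40j^3) ≥ 50(j+1)^4 + 40(j+1)^3, since 3·(50j^4 + 40j^3) − (50(j+1)^4 + 40(j+1)^3) = 100j^4 - 120j^3 - 420j^2 - 320j - 90, which is nonnegative for all j ≥ 12.
Combining, 3·3^(j + 1) ≥ 50(j+1)^4 + 40(j+1)^3.
By the principle of mathematical induction, the result holds for all n ≥ 12.
Hence the smallest such n₀ is 12.

n₀ = 12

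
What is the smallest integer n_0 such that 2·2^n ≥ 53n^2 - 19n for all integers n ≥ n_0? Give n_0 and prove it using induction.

n_0 = 12

At n = 11: 4096 < 6204, so the inequality fails and n_0 ≥ 12. We prove 2·2^n ≥ 53n^2 - 19n for all n ≥ 12.
When n = 12: 2·2^n = 8192 and 53n^2 - 19n = 7404, so 8192 ≥ 7404.
Suppose the result is true for n = i, so 2·2^i ≥ 53i^2 - 19i.
Then 2·2^(i + 1) = 2·(2·2^i) ≥ 2·(53i^2 - 19i).
Also, for i ≥ 12 we have 2·(53i^2 - 19i) ≥ 53(i+1)^2 - 19(i+1), since 2·(53i^2 - 19i) − (53(i+1)^2 - 19(i+1)) = 53i^2 - 125i - 34, which is nonnegative for all i ≥ 12.
Combining, 2·2^(i + 1) ≥ 53(i+1)^2 - 19(i+1).
This completes the induction.
Hence the smallest such n_0 is 12.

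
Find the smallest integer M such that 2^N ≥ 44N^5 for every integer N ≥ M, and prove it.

At N = 29: 536870912 < 902490556, so the inequality fails and M ≥ 30. We prove 2^N ≥ 44N^5 for all N ≥ 30.
Base step (N = 30): 2^N = 1073741824 and 44N^5 = 1069200000, so 1073741824 ≥ 1069200000.
For the inductive step, assume it holds for an arbitrary i ≥ 30, so 2^i ≥ 44i^5.
Then 2^(i + 1) = 2·(2^i) ≥ 2·(44i^5).
Also, for i ≥ 30 we have 2·(44i^5) ≥ 44(i+1)^5, since 2 ≥ (1 + 1/i)^5 for all i ≥ 30.
Combining, 2^(i + 1) ≥ 44(i+1)^5.
By the principle of mathematical induction, the result holds for all N ≥ 30.
Hence the smallest such M is 30.

M = 30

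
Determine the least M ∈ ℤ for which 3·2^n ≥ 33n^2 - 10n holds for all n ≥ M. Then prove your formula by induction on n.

At n = 10: 3072 < 3200, so the inequality fails and M ≥ 11. We prove 3·2^n ≥ 33n^2 - 10n for all n ≥ 11.
When n = 11: 3·2^n = 6144 and 33n^2 - 10n = 3883, so 6144 ≥ 3883.
For the inductive step, assume it holds for an arbitrary i ≥ 11, so 3·2^i ≥ 33i^2 - 10i.
Then 3·2^(i + 1) = 2·(3·2^i) ≥ 2·(33i^2 - 10i).
Also, for i ≥ 11 we have 2·(33i^2 - 10i) ≥ 33(i+1)^2 - 10(i+1), since 2·(33i^2 - 10i) − (33(i+1)^2 - 10(i+1)) = 33i^2 - 76i - 23, which is nonnegative for all i ≥ 11.
Combining, 3·2^(i + 1) ≥ 33(i+1)^2 - 10(i+1).
By induction, the statement is established for all n ≥ 11.
Hence the smallest such M is 11.

M = 11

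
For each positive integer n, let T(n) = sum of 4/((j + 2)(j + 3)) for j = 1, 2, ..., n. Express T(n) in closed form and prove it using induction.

T(n) = 4n/(3(n + 3))

We claim T(n) = 4n/(3(n + 3)) for all n ≥ 1.
Base case (n = 1): T(1) = 1/3, and the closed form gives 1/3. They agree.
For the inductive step, assume it holds for an arbitrary j ≥ 1, so T(j) = 4j/(3(j + 3)).
Then T(j+1) = T(j) + (4/((j + 3)(j + 4))) = (4j/(3(j + 3))) + (4/((j + 3)(j + 4))).
Simplifying, T(j+1) = 4(j + 1)/(3(j + 4)) = 4(j+1)/(3((j+1) + 3)),
which is the closed form with n = j+1.
By induction, the statement is established for all n ≥ 1.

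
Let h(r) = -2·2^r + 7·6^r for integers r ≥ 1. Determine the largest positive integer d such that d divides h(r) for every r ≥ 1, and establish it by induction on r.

d = 2

Computing the first values: h(1) = 38 and h(2) = 244; gcd(38, 244) = 2, so d ≤ 2.
We prove 2 | -2·2^r + 7·6^r for all r ≥ 1 by induction on r.
Base step (r = 1): h(1) = 38 = 2·(19), so 2 | h(1).
Inductive step: suppose the statement holds for some j ≥ 1, i.e. 2 | h(j). Then
h(j+1) − 6·h(j) = (-2·2^(j+1) + 7·6^(j+1)) − 6·(-2·2^j + 7·6^j) = (-2)·2^j·(2 − 6) = (8)·2^j. Since 2 | h(j) by the inductive hypothesis, 2 | 6·h(j); and 2 | 8 since 8 = 2·4. Therefore 2 | h(j+1).
By the principle of mathematical induction, the result holds for all r ≥ 1.
Therefore the largest such d is 2.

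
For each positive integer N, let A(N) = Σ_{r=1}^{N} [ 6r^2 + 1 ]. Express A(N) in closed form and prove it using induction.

A(N) = N(2N^2 + 3N + 2)

We claim A(N) = N(2N^2 + 3N + 2) for all N ≥ 1.
Base step (N = 1): A(1) = 7, and the closed form gives 7. They agree.
Inductive step: suppose the statement holds for some r ≥ 1, so A(r) = r(2r^2 + 3r + 2).
Then A(r+1) = A(r) + (6(r + 1)^2 + 1) = (r(2r^2 + 3r + 2)) + (6(r + 1)^2 + 1).
Simplifying, A(r+1) = (r + 1)(2r^2 + 7r + 7) = (r+1)(2(r+1)^2 + 3(r+1) + 2),
which is the closed form with N = r+1.
This completes the induction.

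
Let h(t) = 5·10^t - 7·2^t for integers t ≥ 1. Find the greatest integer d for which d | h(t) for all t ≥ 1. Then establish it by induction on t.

Computing the first values: h(1) = 36 and h(2) = 472; gcd(36, 472) = 4, so d ≤ 4.
We prove 4 | 5·10^t - 7·2^t for all t ≥ 1 by induction on t.
Base step (t = 1): h(1) = 36 = 4·(9), so 4 | h(1).
Suppose the result is true for t = r, i.e. 4 | h(r). Then
h(r+1) − 10·h(r) = (5·10^(r+1) - 7·2^(r+1)) − 10·(5·10^r - 7·2^r) = (-7)·2^r·(2 − 10) = (56)·2^r. Since 4 | h(r) by the inductive hypothesis, 4 | 10·h(r); and 4 | 56 since 56 = 4·14. Therefore 4 | h(r+1).
This completes the induction.
Therefore the largest such d is 4.

d = 4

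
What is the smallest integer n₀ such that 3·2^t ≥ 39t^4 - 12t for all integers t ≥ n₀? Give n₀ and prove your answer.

n₀ = 22

At t = 21: 6291456 < 7584507, so the inequality fails and n₀ ≥ 22. We prove 3·2^t ≥ 39t^4 - 12t for all t ≥ 22.
Base step (t = 22): 3·2^t = 12582912 and 39t^4 - 12t = 9135720, so 12582912 ≥ 9135720.
Suppose the result is true for t = j, so 3·2^j ≥ 39j^4 - 12j.
Then 3·2^(j + 1) = 2·(3·2^j) ≥ 2·(39j^4 - 12j).
Also, for j ≥ 22 we have 2·(39j^4 - 12j) ≥ 39(j+1)^4 - 12(j+1), since 2·(39j^4 - 12j) − (39(j+1)^4 - 12(j+1)) = 39j^4 - 156j^3 - 234j^2 - 168j - 27, which is nonnegative for all j ≥ 22.
Combining, 3·2^(j + 1) ≥ 39(j+1)^4 - 12(j+1).
By induction, the statement is established for all t ≥ 22.
Hence the smallest such n₀ is 22.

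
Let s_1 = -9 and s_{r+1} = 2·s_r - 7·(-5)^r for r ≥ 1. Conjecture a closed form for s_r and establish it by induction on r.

Computing the first terms: s_1 = -9, s_2 = 17, s_3 = -141. This suggests s_r = (-5)^r - 2^(r + 1).
For the base case r = 1: the formula gives -9 = -9 = s_1.
For the inductive step, assume it holds for an arbitrary j ≥ 1, so s_j = (-5)^j - 2^(j + 1).
Then s_{j+1} = 2·s_j - 7·(-5)^j = 2·((-5)^j - 2^(j + 1)) - 7·(-5)^j = (-5)^(j + 1) - 2^(j + 2) = (-5)^(j+1) - 2^((j+1) + 1),
which is the claimed formula at r = j+1.
By the principle of mathematical induction, the result holds for all r ≥ 1.

s_r = (-5)^r - 2^(r + 1)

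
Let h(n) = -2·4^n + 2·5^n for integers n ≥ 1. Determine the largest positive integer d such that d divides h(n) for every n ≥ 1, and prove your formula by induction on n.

Computing the first values: h(1) = 2 and h(2) = 18; gcd(2, 18) = 2, so d ≤ 2.
We prove 2 | -2·4^n + 2·5^n for all n ≥ 1 by induction on n.
Base step (n = 1): h(1) = 2 = 2·(1), so 2 | h(1).
Inductive step: suppose the statement holds for some m ≥ 1, i.e. 2 | h(m). Then
h(m+1) − 5·h(m) = (-2·4^(m+1) + 2·5^(m+1)) − 5·(-2·4^m + 2·5^m) = (-2)·4^m·(4 − 5) = (2)·4^m. Since 2 | h(m) by the inductive hypothesis, 2 | 5·h(m); and 2 | 2 since 2 = 2·1. Therefore 2 | h(m+1).
By the principle of mathematical induction, the result holds for all n ≥ 1.
Therefore the largest such d is 2.

d = 2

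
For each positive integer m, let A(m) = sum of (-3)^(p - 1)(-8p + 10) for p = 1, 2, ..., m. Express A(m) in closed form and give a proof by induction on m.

We claim A(m) = 2(-3)^m(m - 1) + 2 for all m ≥ 1.
When m = 1: A(1) = 2, and the closed form gives 2. They agree.
Suppose the result is true for m = p, so A(p) = 2(-3)^p(p - 1) + 2.
Then A(p+1) = A(p) + ((-3)^p(-8p + 2)) = (2(-3)^p(p - 1) + 2) + ((-3)^p(-8p + 2)).
Simplifying, A(p+1) = -6(-3)^p·p + 2 = 2(-3)^(p+1)((p+1) - 1) + 2,
which is the closed form with m = p+1.
Hence, by induction on m, the claim holds for every m ≥ 1.

A(m) = 2(-3)^m(m - 1) + 2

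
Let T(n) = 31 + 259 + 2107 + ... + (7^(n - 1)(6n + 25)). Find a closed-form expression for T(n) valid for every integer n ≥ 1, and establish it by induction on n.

We claim T(n) = 7^n(n + 4) - 4 for all n ≥ 1.
Base step (n = 1): T(1) = 31, and the closed form gives 31. They agree.
Suppose the result is true for n = r, so T(r) = 7^r(r + 4) - 4.
Then T(r+1) = T(r) + (7^r(6r + 31)) = (7^r(r + 4) - 4) + (7^r(6r + 31)).
Simplifying, T(r+1) = 7·7^r·r + 35·7^r - 4 = 7^(r+1)((r+1) + 4) - 4,
which is the closed form with n = r+1.
Hence, by induction on n, the claim holds for every n ≥ 1.

T(n) = 7^n(n + 4) - 4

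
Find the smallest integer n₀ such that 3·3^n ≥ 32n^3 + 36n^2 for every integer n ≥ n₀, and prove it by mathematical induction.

At n = 7: 6561 < 12740, so the inequality fails and n₀ ≥ 8. We prove 3·3^n ≥ 32n^3 + 36n^2 for all n ≥ 8.
For the base case n = 8: 3·3^n = 19683 and 32n^3 + 36n^2 = 18688, so 19683 ≥ 18688.
Inductive step: suppose the statement holds for some k ≥ 8, so 3·3^k ≥ 32k^3 + 36k^2.
Then 3·3^(k + 1) = 3·(3·3^k) ≥ 3·(32k^3 + 36k^2).
Also, for k ≥ 8 we have 3·(32k^3 + 36k^2) ≥ 32(k+1)^3 + 36(k+1)^2, since 3·(32k^3 + 36k^2) − (32(k+1)^3 + 36(k+1)^2) = 64k^3 - 24k^2 - 168k - 68, which is nonnegative for all k ≥ 8.
Combining, 3·3^(k + 1) ≥ 32(k+1)^3 + 36(k+1)^2.
By induction, the statement is established for all n ≥ 8.
Hence the smallest such n₀ is 8.

n₀ = 8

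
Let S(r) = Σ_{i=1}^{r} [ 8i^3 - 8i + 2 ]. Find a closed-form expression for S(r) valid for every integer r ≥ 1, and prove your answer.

S(r) = 2r(r^3 + 2r^2 - r - 1)

We claim S(r) = 2r(r^3 + 2r^2 - r - 1) for all r ≥ 1.
When r = 1: S(1) = 2, and the closed form gives 2. They agree.
For the inductive step, assume it holds for an arbitrary i ≥ 1, so S(i) = 2i(i^3 + 2i^2 - i - 1).
Then S(i+1) = S(i) + (-8i + 8(i + 1)^3 - 6) = (2i(i^3 + 2i^2 - i - 1)) + (-8i + 8(i + 1)^3 - 6).
Simplifying, S(i+1) = 2(i + 1)(i^3 + 5i^2 + 6i + 1) = 2(i+1)((i+1)^3 + 2(i+1)^2 - (i+1) - 1),
which is the closed form with r = i+1.
By induction, the statement is established for all r ≥ 1.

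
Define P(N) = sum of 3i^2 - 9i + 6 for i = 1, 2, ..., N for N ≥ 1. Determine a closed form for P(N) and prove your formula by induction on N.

We claim P(N) = N(N - 2)(N - 1) for all N ≥ 1.
For the base case N = 1: P(1) = 0, and the closed form gives 0. They agree.
Suppose the result is true for N = i, so P(i) = i(i^2 - 3i + 2).
Then P(i+1) = P(i) + (3i(i - 1)) = (i(i^2 - 3i + 2)) + (3i(i - 1)).
Simplifying, P(i+1) = i(i - 1)(i + 1) = (i+1)((i+1) - 2)((i+1) - 1),
which is the closed form with N = i+1.
By induction, the statement is established for all N ≥ 1.

P(N) = N(N - 2)(N - 1)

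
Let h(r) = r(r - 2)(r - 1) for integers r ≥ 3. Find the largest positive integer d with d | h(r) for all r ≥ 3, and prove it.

Computing the first values: h(3) = 6 and h(4) = 24; gcd(6, 24) = 6, so d ≤ 6.
We prove 6 | r(r - 2)(r - 1) for all r ≥ 3 by induction on r.
Base step (r = 3): h(3) = 6 = 6·(1), so 6 | h(3).
Inductive step: suppose the statement holds for some k ≥ 3, i.e. 6 | h(k). Then
h(k+1) − h(k) = (k-1)·k·(k+1) − (k-2)·(k-1)·k = (k-1)·k·[(k+1) − (k-2)] = 3·(k-1)·k. The product of 2 consecutive integers is divisible by (2)! = 2, so h(k+1) − h(k) is divisible by 3·2 = 6. By the inductive hypothesis 6 | h(k), hence 6 | h(k+1).
Hence, by induction on r, the claim holds for every r ≥ 3.
Therefore the largest such d is 6.

d = 6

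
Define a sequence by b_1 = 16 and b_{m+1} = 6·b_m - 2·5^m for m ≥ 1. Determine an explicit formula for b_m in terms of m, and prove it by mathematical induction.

Computing the first terms: b_1 = 16, b_2 = 86, b_3 = 466. This suggests b_m = 2·5^m + 6^m.
When m = 1: the formula gives 16 = 16 = b_1.
Inductive step: assume the claim holds for m = j, so b_j = 2·5^j + 6^j.
Then b_{j+1} = 6·b_j - 2·5^j = 6·(2·5^j + 6^j) - 2·5^j = 2·5^(j + 1) + 6^(j + 1),
which is the claimed formula at m = j+1.
This completes the induction.

b_m = 2·5^m + 6^m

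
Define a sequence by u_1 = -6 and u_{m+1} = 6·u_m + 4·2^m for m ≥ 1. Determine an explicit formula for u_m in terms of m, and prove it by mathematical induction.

u_m = -2^m - 4·6^(m - 1)

Computing the first terms: u_1 = -6, u_2 = -28, u_3 = -152. This suggests u_m = -2^m - 4·6^(m - 1).
When m = 1: the formula gives -6 = -6 = u_1.
Inductive step: assume the claim holds for m = k, so u_k = -2^k - 4·6^(k - 1).
Then u_{k+1} = 6·u_k + 4·2^k = 6·(-2^k - 4·6^(k - 1)) + 4·2^k = -2^(k + 1) - 4·6^k = -2^(k+1) - 4·6^((k+1) - 1),
which is the claimed formula at m = k+1.
This completes the induction.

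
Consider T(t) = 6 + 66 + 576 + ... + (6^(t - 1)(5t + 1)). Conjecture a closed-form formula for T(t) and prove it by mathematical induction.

T(t) = 6^t·t

We claim T(t) = 6^t·t for all t ≥ 1.
For the base case t = 1: T(1) = 6, and the closed form gives 6. They agree.
For the inductive step, assume it holds for an arbitrary j ≥ 1, so T(j) = 6^j·j.
Then T(j+1) = T(j) + (6^j(5j + 6)) = (6^j·j) + (6^j(5j + 6)).
Simplifying, T(j+1) = 6^(j + 1)(j + 1) = 6^(j+1)·(j+1),
which is the closed form with t = j+1.
By the principle of mathematical induction, the result holds for all t ≥ 1.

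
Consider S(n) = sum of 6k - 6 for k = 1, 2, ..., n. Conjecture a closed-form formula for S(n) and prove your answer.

S(n) = 3n(n - 1)

We claim S(n) = 3n(n - 1) for all n ≥ 1.
When n = 1: S(1) = 0, and the closed form gives 0. They agree.
Inductive step: suppose the statement holds for some k ≥ 1, so S(k) = 3k(k - 1).
Then S(k+1) = S(k) + (6k) = (3k(k - 1)) + (6k).
Simplifying, S(k+1) = 3k(k + 1) = 3(k+1)((k+1) - 1),
which is the closed form with n = k+1.
By the principle of mathematical induction, the result holds for all n ≥ 1.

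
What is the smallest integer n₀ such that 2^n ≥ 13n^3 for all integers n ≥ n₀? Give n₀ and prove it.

At n = 15: 32768 < 43875, so the inequality fails and n₀ ≥ 16. We prove 2^n ≥ 13n^3 for all n ≥ 16.
Base step (n = 16): 2^n = 65536 and 13n^3 = 53248, so 65536 ≥ 53248.
Suppose the result is true for n = r, so 2^r ≥ 13r^3.
Then 2^(r + 1) = 2·(2^r) ≥ 2·(13r^3).
Also, for r ≥ 16 we have 2·(13r^3) ≥ 13(r+1)^3, since 2 ≥ (1 + 1/r)^3 for all r ≥ 16.
Combining, 2^(r + 1) ≥ 13(r+1)^3.
By the principle of mathematical induction, the result holds for all n ≥ 16.
Hence the smallest such n₀ is 16.

n₀ = 16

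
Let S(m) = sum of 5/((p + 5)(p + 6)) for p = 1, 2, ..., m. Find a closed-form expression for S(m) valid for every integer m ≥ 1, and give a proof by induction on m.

We claim S(m) = 5m/(6(m + 6)) for all m ≥ 1.
When m = 1: S(1) = 5/42, and the closed form gives 5/42. They agree.
Inductive step: suppose the statement holds for some p ≥ 1, so S(p) = 5p/(6(p + 6)).
Then S(p+1) = S(p) + (5/((p + 6)(p + 7))) = (5p/(6(p + 6))) + (5/((p + 6)(p + 7))).
Simplifying, S(p+1) = 5(p + 1)/(6(p + 7)) = 5(p+1)/(6((p+1) + 6)),
which is the closed form with m = p+1.
This completes the induction.

S(m) = 5m/(6(m + 6))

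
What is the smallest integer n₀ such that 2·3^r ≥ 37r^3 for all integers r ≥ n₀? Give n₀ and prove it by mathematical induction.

n₀ = 9

At r = 8: 13122 < 18944, so the inequality fails and n₀ ≥ 9. We prove 2·3^r ≥ 37r^3 for all r ≥ 9.
For the base case r = 9: 2·3^r = 39366 and 37r^3 = 26973, so 39366 ≥ 26973.
Inductive step: assume the claim holds for r = j, so 2·3^j ≥ 37j^3.
Then 2·3^(j + 1) = 3·(2·3^j) ≥ 3·(37j^3).
Also, for j ≥ 9 we have 3·(37j^3) ≥ 37(j+1)^3, since 3 ≥ (1 + 1/j)^3 for all j ≥ 9.
Combining, 2·3^(j + 1) ≥ 37(j+1)^3.
By the principle of mathematical induction, the result holds for all r ≥ 9.
Hence the smallest such n₀ is 9.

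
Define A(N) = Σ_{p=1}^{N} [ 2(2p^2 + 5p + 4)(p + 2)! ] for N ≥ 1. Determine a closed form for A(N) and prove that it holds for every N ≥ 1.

A(N) = (4N + 2)(N + 3)! - 12

We claim A(N) = (4N + 2)(N + 3)! - 12 for all N ≥ 1.
Base case (N = 1): A(1) = 132, and the closed form gives 132. They agree.
Inductive step: suppose the statement holds for some p ≥ 1, so A(p) = (4p + 2)(p + 3)! - 12.
Then A(p+1) = A(p) + (2(2p^2 + 9p + 11)(p + 3)!) = ((4p + 2)(p + 3)! - 12) + (2(2p^2 + 9p + 11)(p + 3)!).
Simplifying, A(p+1) = (4(p+1) + 2)((p+1) + 3)! - 12,
which is the closed form with N = p+1.
By induction, the statement is established for all N ≥ 1.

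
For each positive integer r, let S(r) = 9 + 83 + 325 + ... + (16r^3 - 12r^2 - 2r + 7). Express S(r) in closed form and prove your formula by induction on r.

We claim S(r) = r(4r^3 + 4r^2 - 3r + 4) for all r ≥ 1.
For the base case r = 1: S(1) = 9, and the closed form gives 9. They agree.
Inductive step: assume the claim holds for r = k, so S(k) = k(4k^3 + 4k^2 - 3k + 4).
Then S(k+1) = S(k) + (16k^3 + 36k^2 + 22k + 9) = (k(4k^3 + 4k^2 - 3k + 4)) + (16k^3 + 36k^2 + 22k + 9).
Simplifying, S(k+1) = (k + 1)(4k^3 + 16k^2 + 17k + 9) = (k+1)(4(k+1)^3 + 4(k+1)^2 - 3(k+1) + 4),
which is the closed form with r = k+1.
Hence, by induction on r, the claim holds for every r ≥ 1.

S(r) = r(4r^3 + 4r^2 - 3r + 4)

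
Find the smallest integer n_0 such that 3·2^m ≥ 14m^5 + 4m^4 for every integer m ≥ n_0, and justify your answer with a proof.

At m = 25: 100663296 < 138281250, so the inequality fails and n_0 ≥ 26. We prove 3·2^m ≥ 14m^5 + 4m^4 for all m ≥ 26.
Base step (m = 26): 3·2^m = 201326592 and 14m^5 + 4m^4 = 168167168, so 201326592 ≥ 168167168.
Inductive step: suppose the statement holds for some j ≥ 26, so 3·2^j ≥ 14j^5 + 4j^4.
Then 3·2^(j + 1) = 2·(3·2^j) ≥ 2·(14j^5 + 4j^4).
Also, for j ≥ 26 we have 2·(14j^5 + 4j^4) ≥ 14(j+1)^5 + 4(j+1)^4, since 2·(14j^5 + 4j^4) − (14(j+1)^5 + 4(j+1)^4) = 14j^5 - 66j^4 - 156j^3 - 164j^2 - 86j - 18, which is nonnegative for all j ≥ 26.
Combining, 3·2^(j + 1) ≥ 14(j+1)^5 + 4(j+1)^4.
This completes the induction.
Hence the smallest such n_0 is 26.

n_0 = 26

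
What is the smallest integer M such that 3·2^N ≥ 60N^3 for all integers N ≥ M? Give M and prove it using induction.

M = 17

At N = 16: 196608 < 245760, so the inequality fails and M ≥ 17. We prove 3·2^N ≥ 60N^3 for all N ≥ 17.
For the base case N = 17: 3·2^N = 393216 and 60N^3 = 294780, so 393216 ≥ 294780.
Suppose the result is true for N = m, so 3·2^m ≥ 60m^3.
Then 3·2^(m + 1) = 2·(3·2^m) ≥ 2·(60m^3).
Also, for m ≥ 17 we have 2·(60m^3) ≥ 60(m+1)^3, since 2 ≥ (1 + 1/m)^3 for all m ≥ 17.
Combining, 3·2^(m + 1) ≥ 60(m+1)^3.
This completes the induction.
Hence the smallest such M is 17.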